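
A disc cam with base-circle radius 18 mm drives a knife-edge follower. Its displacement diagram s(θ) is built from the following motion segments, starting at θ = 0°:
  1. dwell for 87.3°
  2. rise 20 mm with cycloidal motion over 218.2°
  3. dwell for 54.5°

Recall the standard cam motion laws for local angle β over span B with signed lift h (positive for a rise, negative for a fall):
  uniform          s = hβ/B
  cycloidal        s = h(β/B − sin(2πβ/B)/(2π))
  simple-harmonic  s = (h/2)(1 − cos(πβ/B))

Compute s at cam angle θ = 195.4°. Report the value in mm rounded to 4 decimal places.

seg 1 [0°–87.3°] dwell: s stays 0.0000
seg 2 [87.3°–305.5°] cycloidal, h=20: θ=195.4° here. β=108.1, B=218.2. 20·(0.4954 − sin(2π·0.4954)/(2π)) = 9.8167 → s = 9.8167

9.8167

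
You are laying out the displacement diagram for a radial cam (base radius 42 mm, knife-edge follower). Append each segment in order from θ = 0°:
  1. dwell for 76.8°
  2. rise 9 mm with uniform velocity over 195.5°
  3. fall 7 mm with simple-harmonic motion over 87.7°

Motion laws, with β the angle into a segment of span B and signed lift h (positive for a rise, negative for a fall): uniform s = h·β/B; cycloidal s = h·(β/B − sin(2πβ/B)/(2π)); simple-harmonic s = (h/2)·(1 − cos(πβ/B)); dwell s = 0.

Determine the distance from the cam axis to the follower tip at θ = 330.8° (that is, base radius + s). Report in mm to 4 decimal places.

seg 1 [0°–76.8°] dwell: s stays 0.0000
seg 2 [76.8°–272.3°] uniform, h=9: full span → s += 9 → s = 9.0000
seg 3 [272.3°–360°] simple-harmonic, h=-7: θ=330.8° here. β=58.5, B=87.7. -7/2·(1 − cos(π·0.6670)) = -5.2536 → s = 3.7464
radial distance = base radius + s = 42 + 3.7464 = 45.7464

45.7464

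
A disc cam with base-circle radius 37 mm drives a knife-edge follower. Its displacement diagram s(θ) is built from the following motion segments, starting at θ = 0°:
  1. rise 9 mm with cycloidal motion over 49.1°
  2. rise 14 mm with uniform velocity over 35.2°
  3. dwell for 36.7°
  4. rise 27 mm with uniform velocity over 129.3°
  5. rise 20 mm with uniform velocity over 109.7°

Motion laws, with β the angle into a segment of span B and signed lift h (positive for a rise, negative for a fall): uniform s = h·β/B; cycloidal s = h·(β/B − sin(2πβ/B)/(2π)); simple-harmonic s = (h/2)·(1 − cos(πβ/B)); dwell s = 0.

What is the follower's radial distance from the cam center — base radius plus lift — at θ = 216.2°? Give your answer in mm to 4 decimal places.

seg 1 [0°–49.1°] cycloidal, h=9: full span → s += 9 → s = 9.0000
seg 2 [49.1°–84.3°] uniform, h=14: full span → s += 14 → s = 23.0000
seg 3 [84.3°–121°] dwell: s stays 23.0000
seg 4 [121°–250.3°] uniform, h=27: θ=216.2° here. β=95.2, B=129.3. 27·95.2/129.3 = 19.8794 → s = 42.8794
radial distance = base radius + s = 37 + 42.8794 = 79.8794

79.8794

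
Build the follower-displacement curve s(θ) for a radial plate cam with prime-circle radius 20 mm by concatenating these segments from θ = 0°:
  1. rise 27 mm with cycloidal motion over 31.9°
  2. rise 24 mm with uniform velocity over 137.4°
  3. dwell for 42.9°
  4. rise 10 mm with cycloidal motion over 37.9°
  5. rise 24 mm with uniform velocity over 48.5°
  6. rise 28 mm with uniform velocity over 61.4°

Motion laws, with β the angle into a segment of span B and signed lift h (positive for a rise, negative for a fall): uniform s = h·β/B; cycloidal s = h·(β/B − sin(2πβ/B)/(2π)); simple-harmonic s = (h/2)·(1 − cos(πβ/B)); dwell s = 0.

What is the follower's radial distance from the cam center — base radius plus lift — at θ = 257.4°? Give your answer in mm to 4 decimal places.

seg 1 [0°–31.9°] cycloidal, h=27: full span → s += 27 → s = 27.0000
seg 2 [31.9°–169.3°] uniform, h=24: full span → s += 24 → s = 51.0000
seg 3 [169.3°–212.2°] dwell: s stays 51.0000
seg 4 [212.2°–250.1°] cycloidal, h=10: full span → s += 10 → s = 61.0000
seg 5 [250.1°–298.6°] uniform, h=24: θ=257.4° here. β=7.3, B=48.5. 24·7.3/48.5 = 3.6124 → s = 64.6124
radial distance = base radius + s = 20 + 64.6124 = 84.6124

84.6124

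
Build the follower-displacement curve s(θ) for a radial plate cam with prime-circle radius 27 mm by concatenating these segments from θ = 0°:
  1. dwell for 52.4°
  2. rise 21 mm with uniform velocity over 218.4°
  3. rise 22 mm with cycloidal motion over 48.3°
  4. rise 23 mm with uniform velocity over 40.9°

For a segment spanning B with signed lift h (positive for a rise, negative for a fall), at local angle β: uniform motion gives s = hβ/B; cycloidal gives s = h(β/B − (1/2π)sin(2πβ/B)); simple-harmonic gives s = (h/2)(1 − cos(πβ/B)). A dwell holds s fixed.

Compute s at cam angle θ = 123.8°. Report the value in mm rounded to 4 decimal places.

seg 1 [0°–52.4°] dwell: s stays 0.0000
seg 2 [52.4°–270.8°] uniform, h=21: θ=123.8° here. β=71.4, B=218.4. 21·71.4/218.4 = 6.8654 → s = 6.8654

6.8654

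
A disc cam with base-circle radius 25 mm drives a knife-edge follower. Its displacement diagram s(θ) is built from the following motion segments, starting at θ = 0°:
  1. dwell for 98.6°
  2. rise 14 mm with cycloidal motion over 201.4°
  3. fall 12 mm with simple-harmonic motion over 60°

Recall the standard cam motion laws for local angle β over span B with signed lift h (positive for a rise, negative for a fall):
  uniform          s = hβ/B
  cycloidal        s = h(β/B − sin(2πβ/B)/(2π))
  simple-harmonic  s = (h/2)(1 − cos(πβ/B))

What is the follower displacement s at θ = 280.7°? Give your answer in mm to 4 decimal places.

seg 1 [0°–98.6°] dwell: s stays 0.0000
seg 2 [98.6°–300°] cycloidal, h=14: θ=280.7° here. β=182.1, B=201.4. 14·(0.9042 − sin(2π·0.9042)/(2π)) = 13.9204 → s = 13.9204

13.9204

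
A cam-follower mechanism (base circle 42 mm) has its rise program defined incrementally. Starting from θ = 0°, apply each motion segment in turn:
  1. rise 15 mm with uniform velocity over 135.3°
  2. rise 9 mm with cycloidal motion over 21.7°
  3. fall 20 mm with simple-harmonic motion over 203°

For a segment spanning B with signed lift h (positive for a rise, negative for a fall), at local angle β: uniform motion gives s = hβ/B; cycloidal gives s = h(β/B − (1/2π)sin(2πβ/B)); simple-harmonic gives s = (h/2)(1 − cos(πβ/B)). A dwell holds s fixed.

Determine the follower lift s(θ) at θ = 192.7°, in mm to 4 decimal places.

seg 1 [0°–135.3°] uniform, h=15: full span → s += 15 → s = 15.0000
seg 2 [135.3°–157°] cycloidal, h=9: full span → s += 9 → s = 24.0000
seg 3 [157°–360°] simple-harmonic, h=-20: θ=192.7° here. β=35.7, B=203. -20/2·(1 − cos(π·0.1759)) = -1.4878 → s = 22.5122

22.5122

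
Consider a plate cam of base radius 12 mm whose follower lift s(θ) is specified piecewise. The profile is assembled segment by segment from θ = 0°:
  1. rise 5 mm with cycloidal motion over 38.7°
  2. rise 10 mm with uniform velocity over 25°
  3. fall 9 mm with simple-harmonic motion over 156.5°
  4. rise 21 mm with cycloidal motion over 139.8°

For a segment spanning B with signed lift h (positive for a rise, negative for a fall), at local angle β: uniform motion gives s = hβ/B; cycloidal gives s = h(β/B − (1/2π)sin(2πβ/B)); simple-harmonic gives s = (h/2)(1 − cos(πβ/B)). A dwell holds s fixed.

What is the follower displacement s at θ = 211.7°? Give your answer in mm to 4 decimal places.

seg 1 [0°–38.7°] cycloidal, h=5: full span → s += 5 → s = 5.0000
seg 2 [38.7°–63.7°] uniform, h=10: full span → s += 10 → s = 15.0000
seg 3 [63.7°–220.2°] simple-harmonic, h=-9: θ=211.7° here. β=148, B=156.5. -9/2·(1 − cos(π·0.9457)) = -8.9347 → s = 6.0653

6.0653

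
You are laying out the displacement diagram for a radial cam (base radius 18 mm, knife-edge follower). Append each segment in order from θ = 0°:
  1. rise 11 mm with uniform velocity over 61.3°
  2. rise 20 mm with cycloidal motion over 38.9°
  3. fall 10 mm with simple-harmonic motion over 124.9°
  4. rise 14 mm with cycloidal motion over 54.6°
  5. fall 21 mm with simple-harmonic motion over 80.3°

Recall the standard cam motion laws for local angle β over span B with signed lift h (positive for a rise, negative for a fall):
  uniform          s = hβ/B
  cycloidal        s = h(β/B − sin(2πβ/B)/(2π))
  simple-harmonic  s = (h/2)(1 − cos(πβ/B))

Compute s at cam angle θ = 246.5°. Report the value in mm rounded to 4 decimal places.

seg 1 [0°–61.3°] uniform, h=11: full span → s += 11 → s = 11.0000
seg 2 [61.3°–100.2°] cycloidal, h=20: full span → s += 20 → s = 31.0000
seg 3 [100.2°–225.1°] simple-harmonic, h=-10: full span → s += -10 → s = 21.0000
seg 4 [225.1°–279.7°] cycloidal, h=14: θ=246.5° here. β=21.4, B=54.6. 14·(0.3919 − sin(2π·0.3919)/(2π)) = 4.0879 → s = 25.0879

25.0879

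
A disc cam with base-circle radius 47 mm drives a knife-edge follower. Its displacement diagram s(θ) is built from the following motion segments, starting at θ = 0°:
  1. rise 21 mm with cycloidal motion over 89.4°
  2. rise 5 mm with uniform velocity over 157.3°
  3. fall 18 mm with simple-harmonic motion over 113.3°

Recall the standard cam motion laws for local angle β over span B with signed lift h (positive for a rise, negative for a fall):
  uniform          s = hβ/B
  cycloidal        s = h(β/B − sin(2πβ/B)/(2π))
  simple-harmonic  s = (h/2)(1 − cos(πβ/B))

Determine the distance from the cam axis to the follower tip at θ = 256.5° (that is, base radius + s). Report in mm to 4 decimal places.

seg 1 [0°–89.4°] cycloidal, h=21: full span → s += 21 → s = 21.0000
seg 2 [89.4°–246.7°] uniform, h=5: full span → s += 5 → s = 26.0000
seg 3 [246.7°–360°] simple-harmonic, h=-18: θ=256.5° here. β=9.8, B=113.3. -18/2·(1 − cos(π·0.0865)) = -0.3302 → s = 25.6698
radial distance = base radius + s = 47 + 25.6698 = 72.6698

72.6698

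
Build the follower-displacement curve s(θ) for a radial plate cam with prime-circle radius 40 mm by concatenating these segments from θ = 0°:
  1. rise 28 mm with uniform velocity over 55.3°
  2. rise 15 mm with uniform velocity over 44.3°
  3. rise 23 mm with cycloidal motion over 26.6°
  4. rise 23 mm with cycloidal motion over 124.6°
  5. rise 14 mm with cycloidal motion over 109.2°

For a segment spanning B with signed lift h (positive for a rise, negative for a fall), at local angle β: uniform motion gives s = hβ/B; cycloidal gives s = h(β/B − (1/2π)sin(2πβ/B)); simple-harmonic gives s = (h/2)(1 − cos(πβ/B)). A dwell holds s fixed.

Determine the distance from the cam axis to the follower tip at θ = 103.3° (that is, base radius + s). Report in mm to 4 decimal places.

seg 1 [0°–55.3°] uniform, h=28: full span → s += 28 → s = 28.0000
seg 2 [55.3°–99.6°] uniform, h=15: full span → s += 15 → s = 43.0000
seg 3 [99.6°–126.2°] cycloidal, h=23: θ=103.3° here. β=3.7, B=26.6. 23·(0.1391 − sin(2π·0.1391)/(2π)) = 0.3920 → s = 43.3920
radial distance = base radius + s = 40 + 43.3920 = 83.3920

83.3920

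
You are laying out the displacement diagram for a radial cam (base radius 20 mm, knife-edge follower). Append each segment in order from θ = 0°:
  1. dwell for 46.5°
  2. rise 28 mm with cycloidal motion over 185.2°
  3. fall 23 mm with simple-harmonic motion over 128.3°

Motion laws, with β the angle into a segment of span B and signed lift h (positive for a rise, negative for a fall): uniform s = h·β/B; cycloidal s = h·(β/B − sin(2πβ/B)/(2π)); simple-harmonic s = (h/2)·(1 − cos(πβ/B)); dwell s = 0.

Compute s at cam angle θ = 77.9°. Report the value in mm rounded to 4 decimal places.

seg 1 [0°–46.5°] dwell: s stays 0.0000
seg 2 [46.5°–231.7°] cycloidal, h=28: θ=77.9° here. β=31.4, B=185.2. 28·(0.1695 − sin(2π·0.1695)/(2π)) = 0.8483 → s = 0.8483

0.8483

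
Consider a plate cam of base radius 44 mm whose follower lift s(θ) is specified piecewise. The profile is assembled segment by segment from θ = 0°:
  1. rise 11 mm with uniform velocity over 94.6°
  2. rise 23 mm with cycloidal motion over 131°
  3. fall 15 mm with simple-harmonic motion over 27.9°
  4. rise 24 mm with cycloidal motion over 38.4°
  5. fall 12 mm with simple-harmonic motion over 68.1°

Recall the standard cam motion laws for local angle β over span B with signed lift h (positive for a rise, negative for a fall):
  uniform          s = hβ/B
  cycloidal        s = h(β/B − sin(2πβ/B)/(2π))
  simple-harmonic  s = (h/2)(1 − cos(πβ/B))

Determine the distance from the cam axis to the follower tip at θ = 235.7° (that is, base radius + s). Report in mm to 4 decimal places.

seg 1 [0°–94.6°] uniform, h=11: full span → s += 11 → s = 11.0000
seg 2 [94.6°–225.6°] cycloidal, h=23: full span → s += 23 → s = 34.0000
seg 3 [225.6°–253.5°] simple-harmonic, h=-15: θ=235.7° here. β=10.1, B=27.9. -15/2·(1 − cos(π·0.3620)) = -4.3495 → s = 29.6505
radial distance = base radius + s = 44 + 29.6505 = 73.6505

73.6505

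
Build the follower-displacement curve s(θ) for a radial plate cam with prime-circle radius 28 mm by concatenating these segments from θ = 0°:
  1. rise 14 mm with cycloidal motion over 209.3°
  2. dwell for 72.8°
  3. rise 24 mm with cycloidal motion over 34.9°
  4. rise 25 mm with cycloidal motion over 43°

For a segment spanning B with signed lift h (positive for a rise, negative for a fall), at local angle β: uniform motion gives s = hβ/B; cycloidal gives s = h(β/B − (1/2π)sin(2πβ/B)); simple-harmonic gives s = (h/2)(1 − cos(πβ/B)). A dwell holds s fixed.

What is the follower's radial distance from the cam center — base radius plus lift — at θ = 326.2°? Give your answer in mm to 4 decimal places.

seg 1 [0°–209.3°] cycloidal, h=14: full span → s += 14 → s = 14.0000
seg 2 [209.3°–282.1°] dwell: s stays 14.0000
seg 3 [282.1°–317°] cycloidal, h=24: full span → s += 24 → s = 38.0000
seg 4 [317°–360°] cycloidal, h=25: θ=326.2° here. β=9.2, B=43. 25·(0.2140 − sin(2π·0.2140)/(2π)) = 1.4716 → s = 39.4716
radial distance = base radius + s = 28 + 39.4716 = 67.4716

67.4716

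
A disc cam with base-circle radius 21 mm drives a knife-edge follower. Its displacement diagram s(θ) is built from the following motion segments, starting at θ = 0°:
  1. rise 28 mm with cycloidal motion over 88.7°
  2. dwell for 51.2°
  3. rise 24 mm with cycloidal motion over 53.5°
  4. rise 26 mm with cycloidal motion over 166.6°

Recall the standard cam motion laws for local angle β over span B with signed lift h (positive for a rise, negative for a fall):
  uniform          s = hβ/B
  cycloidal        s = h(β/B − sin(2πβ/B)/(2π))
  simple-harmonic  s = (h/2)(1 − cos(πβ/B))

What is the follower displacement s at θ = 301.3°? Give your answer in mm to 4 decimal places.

seg 1 [0°–88.7°] cycloidal, h=28: full span → s += 28 → s = 28.0000
seg 2 [88.7°–139.9°] dwell: s stays 28.0000
seg 3 [139.9°–193.4°] cycloidal, h=24: full span → s += 24 → s = 52.0000
seg 4 [193.4°–360°] cycloidal, h=26: θ=301.3° here. β=107.9, B=166.6. 26·(0.6477 − sin(2π·0.6477)/(2π)) = 20.1507 → s = 72.1507

72.1507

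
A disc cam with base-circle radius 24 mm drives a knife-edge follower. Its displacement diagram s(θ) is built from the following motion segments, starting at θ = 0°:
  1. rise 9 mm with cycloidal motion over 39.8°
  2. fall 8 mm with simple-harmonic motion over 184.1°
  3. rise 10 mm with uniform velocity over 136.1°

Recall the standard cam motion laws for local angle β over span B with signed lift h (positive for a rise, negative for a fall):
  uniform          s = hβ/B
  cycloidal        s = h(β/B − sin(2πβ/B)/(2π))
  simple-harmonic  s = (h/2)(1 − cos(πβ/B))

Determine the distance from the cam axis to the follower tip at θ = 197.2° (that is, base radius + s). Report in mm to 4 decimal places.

seg 1 [0°–39.8°] cycloidal, h=9: full span → s += 9 → s = 9.0000
seg 2 [39.8°–223.9°] simple-harmonic, h=-8: θ=197.2° here. β=157.4, B=184.1. -8/2·(1 − cos(π·0.8550)) = -7.5919 → s = 1.4081
radial distance = base radius + s = 24 + 1.4081 = 25.4081

25.4081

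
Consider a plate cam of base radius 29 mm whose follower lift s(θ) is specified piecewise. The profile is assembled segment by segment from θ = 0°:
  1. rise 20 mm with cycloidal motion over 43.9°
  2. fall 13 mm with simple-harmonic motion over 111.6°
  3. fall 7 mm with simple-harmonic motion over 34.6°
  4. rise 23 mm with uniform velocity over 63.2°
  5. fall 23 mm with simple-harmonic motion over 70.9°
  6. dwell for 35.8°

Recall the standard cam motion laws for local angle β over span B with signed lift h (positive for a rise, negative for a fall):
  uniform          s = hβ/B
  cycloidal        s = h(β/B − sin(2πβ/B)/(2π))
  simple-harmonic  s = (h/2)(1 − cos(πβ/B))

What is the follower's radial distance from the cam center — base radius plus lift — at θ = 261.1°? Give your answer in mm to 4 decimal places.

seg 1 [0°–43.9°] cycloidal, h=20: full span → s += 20 → s = 20.0000
seg 2 [43.9°–155.5°] simple-harmonic, h=-13: full span → s += -13 → s = 7.0000
seg 3 [155.5°–190.1°] simple-harmonic, h=-7: full span → s += -7 → s = 0.0000
seg 4 [190.1°–253.3°] uniform, h=23: full span → s += 23 → s = 23.0000
seg 5 [253.3°–324.2°] simple-harmonic, h=-23: θ=261.1° here. β=7.8, B=70.9. -23/2·(1 − cos(π·0.1100)) = -0.6800 → s = 22.3200
radial distance = base radius + s = 29 + 22.3200 = 51.3200

51.3200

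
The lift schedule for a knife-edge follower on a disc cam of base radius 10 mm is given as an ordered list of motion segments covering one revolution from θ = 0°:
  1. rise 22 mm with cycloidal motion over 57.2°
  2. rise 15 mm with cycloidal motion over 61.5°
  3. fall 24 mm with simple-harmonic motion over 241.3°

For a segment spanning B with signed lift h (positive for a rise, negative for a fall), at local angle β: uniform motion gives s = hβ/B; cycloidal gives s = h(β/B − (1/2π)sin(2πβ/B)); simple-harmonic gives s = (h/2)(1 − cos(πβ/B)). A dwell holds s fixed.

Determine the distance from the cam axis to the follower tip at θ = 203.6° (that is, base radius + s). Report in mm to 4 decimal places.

seg 1 [0°–57.2°] cycloidal, h=22: full span → s += 22 → s = 22.0000
seg 2 [57.2°–118.7°] cycloidal, h=15: full span → s += 15 → s = 37.0000
seg 3 [118.7°–360°] simple-harmonic, h=-24: θ=203.6° here. β=84.9, B=241.3. -24/2·(1 − cos(π·0.3518)) = -6.6142 → s = 30.3858
radial distance = base radius + s = 10 + 30.3858 = 40.3858

40.3858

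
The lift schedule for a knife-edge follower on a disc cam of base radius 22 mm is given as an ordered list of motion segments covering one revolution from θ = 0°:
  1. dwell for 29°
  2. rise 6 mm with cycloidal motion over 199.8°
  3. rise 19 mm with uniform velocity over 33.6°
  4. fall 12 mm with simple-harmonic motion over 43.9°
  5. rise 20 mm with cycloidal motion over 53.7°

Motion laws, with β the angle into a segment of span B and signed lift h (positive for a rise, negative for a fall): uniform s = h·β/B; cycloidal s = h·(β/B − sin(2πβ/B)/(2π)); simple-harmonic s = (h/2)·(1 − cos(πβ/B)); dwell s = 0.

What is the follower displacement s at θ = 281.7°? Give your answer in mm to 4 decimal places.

seg 1 [0°–29°] dwell: s stays 0.0000
seg 2 [29°–228.8°] cycloidal, h=6: full span → s += 6 → s = 6.0000
seg 3 [228.8°–262.4°] uniform, h=19: full span → s += 19 → s = 25.0000
seg 4 [262.4°–306.3°] simple-harmonic, h=-12: θ=281.7° here. β=19.3, B=43.9. -12/2·(1 − cos(π·0.4396)) = -4.8690 → s = 20.1310

20.1310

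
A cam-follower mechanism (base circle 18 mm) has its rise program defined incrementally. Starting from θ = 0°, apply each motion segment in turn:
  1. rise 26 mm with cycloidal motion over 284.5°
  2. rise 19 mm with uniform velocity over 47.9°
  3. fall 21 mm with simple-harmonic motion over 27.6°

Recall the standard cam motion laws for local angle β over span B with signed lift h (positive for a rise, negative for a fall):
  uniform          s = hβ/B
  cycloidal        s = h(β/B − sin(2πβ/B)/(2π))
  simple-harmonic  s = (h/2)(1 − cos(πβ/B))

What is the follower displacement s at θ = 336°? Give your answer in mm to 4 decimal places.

seg 1 [0°–284.5°] cycloidal, h=26: full span → s += 26 → s = 26.0000
seg 2 [284.5°–332.4°] uniform, h=19: full span → s += 19 → s = 45.0000
seg 3 [332.4°–360°] simple-harmonic, h=-21: θ=336° here. β=3.6, B=27.6. -21/2·(1 − cos(π·0.1304)) = -0.8693 → s = 44.1307

44.1307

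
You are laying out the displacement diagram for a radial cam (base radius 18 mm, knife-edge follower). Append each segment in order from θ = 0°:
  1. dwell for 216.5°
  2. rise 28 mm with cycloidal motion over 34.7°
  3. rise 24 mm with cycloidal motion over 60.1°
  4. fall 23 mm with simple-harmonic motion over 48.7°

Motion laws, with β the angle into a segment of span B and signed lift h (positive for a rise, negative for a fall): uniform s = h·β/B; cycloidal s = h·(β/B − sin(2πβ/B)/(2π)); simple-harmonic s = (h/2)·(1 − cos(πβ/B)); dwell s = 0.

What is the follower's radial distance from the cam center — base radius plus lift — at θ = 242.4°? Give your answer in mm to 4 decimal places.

seg 1 [0°–216.5°] dwell: s stays 0.0000
seg 2 [216.5°–251.2°] cycloidal, h=28: θ=242.4° here. β=25.9, B=34.7. 28·(0.7464 − sin(2π·0.7464)/(2π)) = 25.3543 → s = 25.3543
radial distance = base radius + s = 18 + 25.3543 = 43.3543

43.3543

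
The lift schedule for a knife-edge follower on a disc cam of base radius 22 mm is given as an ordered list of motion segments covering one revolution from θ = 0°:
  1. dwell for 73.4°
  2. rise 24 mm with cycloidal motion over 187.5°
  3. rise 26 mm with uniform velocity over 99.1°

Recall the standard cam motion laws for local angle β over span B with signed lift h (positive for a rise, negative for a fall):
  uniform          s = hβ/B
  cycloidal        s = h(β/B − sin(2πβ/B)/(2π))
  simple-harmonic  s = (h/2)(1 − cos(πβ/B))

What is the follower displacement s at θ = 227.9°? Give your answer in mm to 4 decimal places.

seg 1 [0°–73.4°] dwell: s stays 0.0000
seg 2 [73.4°–260.9°] cycloidal, h=24: θ=227.9° here. β=154.5, B=187.5. 24·(0.8240 − sin(2π·0.8240)/(2π)) = 23.1902 → s = 23.1902

23.1902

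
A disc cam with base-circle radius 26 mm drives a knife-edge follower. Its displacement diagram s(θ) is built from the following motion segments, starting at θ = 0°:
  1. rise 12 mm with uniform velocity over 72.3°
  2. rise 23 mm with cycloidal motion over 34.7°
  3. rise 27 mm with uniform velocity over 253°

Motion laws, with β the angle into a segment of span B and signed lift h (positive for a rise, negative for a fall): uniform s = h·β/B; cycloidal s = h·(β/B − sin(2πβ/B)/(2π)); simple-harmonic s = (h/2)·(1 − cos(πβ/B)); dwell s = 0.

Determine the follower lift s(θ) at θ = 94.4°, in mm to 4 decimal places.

seg 1 [0°–72.3°] uniform, h=12: full span → s += 12 → s = 12.0000
seg 2 [72.3°–107°] cycloidal, h=23: θ=94.4° here. β=22.1, B=34.7. 23·(0.6369 − sin(2π·0.6369)/(2π)) = 17.4228 → s = 29.4228

29.4228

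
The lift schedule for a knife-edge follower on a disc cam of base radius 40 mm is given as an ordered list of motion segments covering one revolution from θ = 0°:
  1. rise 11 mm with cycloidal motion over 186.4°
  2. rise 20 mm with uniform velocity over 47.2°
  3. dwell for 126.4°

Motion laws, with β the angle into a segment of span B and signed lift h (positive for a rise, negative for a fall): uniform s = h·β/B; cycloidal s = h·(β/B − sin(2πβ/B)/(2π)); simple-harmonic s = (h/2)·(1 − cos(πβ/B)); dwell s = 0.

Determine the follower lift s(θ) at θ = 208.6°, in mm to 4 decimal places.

seg 1 [0°–186.4°] cycloidal, h=11: full span → s += 11 → s = 11.0000
seg 2 [186.4°–233.6°] uniform, h=20: θ=208.6° here. β=22.2, B=47.2. 20·22.2/47.2 = 9.4068 → s = 20.4068

20.4068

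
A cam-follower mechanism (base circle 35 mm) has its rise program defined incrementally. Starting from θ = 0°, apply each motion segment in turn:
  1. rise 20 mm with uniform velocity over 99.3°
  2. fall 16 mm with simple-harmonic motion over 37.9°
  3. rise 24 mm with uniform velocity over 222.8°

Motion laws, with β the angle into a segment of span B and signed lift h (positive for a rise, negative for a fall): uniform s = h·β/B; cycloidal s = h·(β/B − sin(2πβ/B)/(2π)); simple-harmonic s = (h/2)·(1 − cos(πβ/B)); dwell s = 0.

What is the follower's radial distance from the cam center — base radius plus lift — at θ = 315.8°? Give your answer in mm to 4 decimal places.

seg 1 [0°–99.3°] uniform, h=20: full span → s += 20 → s = 20.0000
seg 2 [99.3°–137.2°] simple-harmonic, h=-16: full span → s += -16 → s = 4.0000
seg 3 [137.2°–360°] uniform, h=24: θ=315.8° here. β=178.6, B=222.8. 24·178.6/222.8 = 19.2388 → s = 23.2388
radial distance = base radius + s = 35 + 23.2388 = 58.2388

58.2388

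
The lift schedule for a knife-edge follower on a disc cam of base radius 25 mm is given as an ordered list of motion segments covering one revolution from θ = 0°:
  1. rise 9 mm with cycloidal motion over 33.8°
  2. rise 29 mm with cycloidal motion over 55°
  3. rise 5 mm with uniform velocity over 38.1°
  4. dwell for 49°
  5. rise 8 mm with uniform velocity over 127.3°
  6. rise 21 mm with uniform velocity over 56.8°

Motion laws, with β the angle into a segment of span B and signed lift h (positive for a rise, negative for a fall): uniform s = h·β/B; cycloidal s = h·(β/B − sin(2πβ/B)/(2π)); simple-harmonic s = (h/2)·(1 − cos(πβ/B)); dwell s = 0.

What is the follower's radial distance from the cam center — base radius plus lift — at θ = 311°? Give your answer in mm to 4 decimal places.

seg 1 [0°–33.8°] cycloidal, h=9: full span → s += 9 → s = 9.0000
seg 2 [33.8°–88.8°] cycloidal, h=29: full span → s += 29 → s = 38.0000
seg 3 [88.8°–126.9°] uniform, h=5: full span → s += 5 → s = 43.0000
seg 4 [126.9°–175.9°] dwell: s stays 43.0000
seg 5 [175.9°–303.2°] uniform, h=8: full span → s += 8 → s = 51.0000
seg 6 [303.2°–360°] uniform, h=21: θ=311° here. β=7.8, B=56.8. 21·7.8/56.8 = 2.8838 → s = 53.8838
radial distance = base radius + s = 25 + 53.8838 = 78.8838

78.8838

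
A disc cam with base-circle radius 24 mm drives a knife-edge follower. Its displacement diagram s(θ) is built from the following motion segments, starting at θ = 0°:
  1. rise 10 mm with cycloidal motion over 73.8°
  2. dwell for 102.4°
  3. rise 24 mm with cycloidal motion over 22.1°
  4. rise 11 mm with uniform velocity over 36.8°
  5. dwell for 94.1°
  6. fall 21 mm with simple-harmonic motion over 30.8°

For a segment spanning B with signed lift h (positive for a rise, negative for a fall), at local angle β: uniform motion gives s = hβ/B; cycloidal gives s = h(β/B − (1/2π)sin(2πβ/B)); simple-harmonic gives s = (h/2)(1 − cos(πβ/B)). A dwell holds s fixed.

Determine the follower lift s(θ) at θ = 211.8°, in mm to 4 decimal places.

seg 1 [0°–73.8°] cycloidal, h=10: full span → s += 10 → s = 10.0000
seg 2 [73.8°–176.2°] dwell: s stays 10.0000
seg 3 [176.2°–198.3°] cycloidal, h=24: full span → s += 24 → s = 34.0000
seg 4 [198.3°–235.1°] uniform, h=11: θ=211.8° here. β=13.5, B=36.8. 11·13.5/36.8 = 4.0353 → s = 38.0353

38.0353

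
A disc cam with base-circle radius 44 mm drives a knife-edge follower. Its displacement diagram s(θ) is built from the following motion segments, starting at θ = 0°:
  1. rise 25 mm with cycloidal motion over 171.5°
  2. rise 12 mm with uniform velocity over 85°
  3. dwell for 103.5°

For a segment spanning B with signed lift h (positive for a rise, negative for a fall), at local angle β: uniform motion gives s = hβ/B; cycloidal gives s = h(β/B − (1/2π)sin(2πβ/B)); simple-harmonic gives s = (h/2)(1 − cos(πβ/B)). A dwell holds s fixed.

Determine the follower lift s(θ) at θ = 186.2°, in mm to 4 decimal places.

seg 1 [0°–171.5°] cycloidal, h=25: full span → s += 25 → s = 25.0000
seg 2 [171.5°–256.5°] uniform, h=12: θ=186.2° here. β=14.7, B=85. 12·14.7/85 = 2.0753 → s = 27.0753

27.0753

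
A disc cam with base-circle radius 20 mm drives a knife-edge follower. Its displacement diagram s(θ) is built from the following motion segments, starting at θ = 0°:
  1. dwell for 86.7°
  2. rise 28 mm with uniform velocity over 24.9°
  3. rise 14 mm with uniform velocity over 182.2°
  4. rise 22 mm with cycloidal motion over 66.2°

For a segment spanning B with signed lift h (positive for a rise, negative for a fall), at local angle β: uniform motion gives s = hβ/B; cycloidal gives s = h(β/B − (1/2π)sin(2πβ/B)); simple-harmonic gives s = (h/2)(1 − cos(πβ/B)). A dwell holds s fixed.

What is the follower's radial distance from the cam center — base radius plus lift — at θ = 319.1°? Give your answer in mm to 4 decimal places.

seg 1 [0°–86.7°] dwell: s stays 0.0000
seg 2 [86.7°–111.6°] uniform, h=28: full span → s += 28 → s = 28.0000
seg 3 [111.6°–293.8°] uniform, h=14: full span → s += 14 → s = 42.0000
seg 4 [293.8°–360°] cycloidal, h=22: θ=319.1° here. β=25.3, B=66.2. 22·(0.3822 − sin(2π·0.3822)/(2π)) = 6.0461 → s = 48.0461
radial distance = base radius + s = 20 + 48.0461 = 68.0461

68.0461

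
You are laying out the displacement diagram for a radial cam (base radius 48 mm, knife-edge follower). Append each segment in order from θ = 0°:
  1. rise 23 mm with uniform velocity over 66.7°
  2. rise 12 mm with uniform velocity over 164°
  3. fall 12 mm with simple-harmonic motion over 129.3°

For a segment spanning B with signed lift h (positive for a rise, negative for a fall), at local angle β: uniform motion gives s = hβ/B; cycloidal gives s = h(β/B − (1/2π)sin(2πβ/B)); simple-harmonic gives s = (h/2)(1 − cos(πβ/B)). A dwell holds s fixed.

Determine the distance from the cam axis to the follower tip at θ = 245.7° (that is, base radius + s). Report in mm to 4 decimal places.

seg 1 [0°–66.7°] uniform, h=23: full span → s += 23 → s = 23.0000
seg 2 [66.7°–230.7°] uniform, h=12: full span → s += 12 → s = 35.0000
seg 3 [230.7°–360°] simple-harmonic, h=-12: θ=245.7° here. β=15, B=129.3. -12/2·(1 − cos(π·0.1160)) = -0.3941 → s = 34.6059
radial distance = base radius + s = 48 + 34.6059 = 82.6059

82.6059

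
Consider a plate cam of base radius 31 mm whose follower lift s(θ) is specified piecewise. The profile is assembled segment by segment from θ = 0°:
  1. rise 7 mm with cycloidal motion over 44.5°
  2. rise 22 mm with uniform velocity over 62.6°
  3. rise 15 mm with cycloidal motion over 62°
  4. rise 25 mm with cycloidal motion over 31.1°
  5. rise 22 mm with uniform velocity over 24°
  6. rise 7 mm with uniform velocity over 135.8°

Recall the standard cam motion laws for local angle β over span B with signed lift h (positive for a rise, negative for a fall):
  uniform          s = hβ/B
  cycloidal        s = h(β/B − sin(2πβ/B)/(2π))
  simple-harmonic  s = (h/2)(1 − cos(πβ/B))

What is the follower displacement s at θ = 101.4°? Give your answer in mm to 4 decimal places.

seg 1 [0°–44.5°] cycloidal, h=7: full span → s += 7 → s = 7.0000
seg 2 [44.5°–107.1°] uniform, h=22: θ=101.4° here. β=56.9, B=62.6. 22·56.9/62.6 = 19.9968 → s = 26.9968

26.9968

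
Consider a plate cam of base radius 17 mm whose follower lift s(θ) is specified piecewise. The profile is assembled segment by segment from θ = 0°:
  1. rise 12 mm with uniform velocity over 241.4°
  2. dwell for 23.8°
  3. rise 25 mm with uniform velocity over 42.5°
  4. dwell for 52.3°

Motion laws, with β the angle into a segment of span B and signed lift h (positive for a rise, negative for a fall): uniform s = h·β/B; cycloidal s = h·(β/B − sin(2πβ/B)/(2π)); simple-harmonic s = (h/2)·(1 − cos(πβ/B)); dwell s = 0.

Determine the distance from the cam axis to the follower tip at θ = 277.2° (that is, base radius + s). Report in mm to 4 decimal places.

seg 1 [0°–241.4°] uniform, h=12: full span → s += 12 → s = 12.0000
seg 2 [241.4°–265.2°] dwell: s stays 12.0000
seg 3 [265.2°–307.7°] uniform, h=25: θ=277.2° here. β=12, B=42.5. 25·12/42.5 = 7.0588 → s = 19.0588
radial distance = base radius + s = 17 + 19.0588 = 36.0588

36.0588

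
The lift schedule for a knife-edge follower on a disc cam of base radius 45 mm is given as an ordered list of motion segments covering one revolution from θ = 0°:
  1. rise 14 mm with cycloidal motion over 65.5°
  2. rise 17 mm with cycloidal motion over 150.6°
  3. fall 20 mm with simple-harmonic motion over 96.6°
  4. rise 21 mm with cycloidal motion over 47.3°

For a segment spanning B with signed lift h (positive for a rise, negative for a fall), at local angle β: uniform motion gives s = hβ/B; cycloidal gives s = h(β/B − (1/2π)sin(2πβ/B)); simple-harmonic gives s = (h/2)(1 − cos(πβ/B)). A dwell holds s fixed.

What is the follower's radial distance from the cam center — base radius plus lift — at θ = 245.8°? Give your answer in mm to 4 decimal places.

seg 1 [0°–65.5°] cycloidal, h=14: full span → s += 14 → s = 14.0000
seg 2 [65.5°–216.1°] cycloidal, h=17: full span → s += 17 → s = 31.0000
seg 3 [216.1°–312.7°] simple-harmonic, h=-20: θ=245.8° here. β=29.7, B=96.6. -20/2·(1 − cos(π·0.3075)) = -4.3132 → s = 26.6868
radial distance = base radius + s = 45 + 26.6868 = 71.6868

71.6868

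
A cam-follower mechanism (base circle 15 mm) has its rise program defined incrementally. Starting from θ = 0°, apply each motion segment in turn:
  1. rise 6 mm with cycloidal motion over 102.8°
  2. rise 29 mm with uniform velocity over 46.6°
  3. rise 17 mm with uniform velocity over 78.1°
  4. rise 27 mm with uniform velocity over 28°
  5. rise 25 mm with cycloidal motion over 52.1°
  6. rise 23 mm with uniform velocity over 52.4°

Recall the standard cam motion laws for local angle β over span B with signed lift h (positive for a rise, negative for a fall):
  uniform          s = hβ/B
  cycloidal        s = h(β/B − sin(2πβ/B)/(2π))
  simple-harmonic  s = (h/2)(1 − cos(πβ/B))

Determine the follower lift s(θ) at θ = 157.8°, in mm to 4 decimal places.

seg 1 [0°–102.8°] cycloidal, h=6: full span → s += 6 → s = 6.0000
seg 2 [102.8°–149.4°] uniform, h=29: full span → s += 29 → s = 35.0000
seg 3 [149.4°–227.5°] uniform, h=17: θ=157.8° here. β=8.4, B=78.1. 17·8.4/78.1 = 1.8284 → s = 36.8284

36.8284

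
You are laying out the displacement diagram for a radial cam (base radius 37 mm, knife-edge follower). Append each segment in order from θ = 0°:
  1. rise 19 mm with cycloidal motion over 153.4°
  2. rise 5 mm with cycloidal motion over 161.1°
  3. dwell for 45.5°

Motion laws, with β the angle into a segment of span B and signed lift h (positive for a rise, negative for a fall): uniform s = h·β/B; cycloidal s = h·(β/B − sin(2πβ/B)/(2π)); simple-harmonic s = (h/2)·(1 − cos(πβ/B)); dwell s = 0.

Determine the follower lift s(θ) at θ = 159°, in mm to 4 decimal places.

seg 1 [0°–153.4°] cycloidal, h=19: full span → s += 19 → s = 19.0000
seg 2 [153.4°–314.5°] cycloidal, h=5: θ=159° here. β=5.6, B=161.1. 5·(0.0348 − sin(2π·0.0348)/(2π)) = 0.0014 → s = 19.0014

19.0014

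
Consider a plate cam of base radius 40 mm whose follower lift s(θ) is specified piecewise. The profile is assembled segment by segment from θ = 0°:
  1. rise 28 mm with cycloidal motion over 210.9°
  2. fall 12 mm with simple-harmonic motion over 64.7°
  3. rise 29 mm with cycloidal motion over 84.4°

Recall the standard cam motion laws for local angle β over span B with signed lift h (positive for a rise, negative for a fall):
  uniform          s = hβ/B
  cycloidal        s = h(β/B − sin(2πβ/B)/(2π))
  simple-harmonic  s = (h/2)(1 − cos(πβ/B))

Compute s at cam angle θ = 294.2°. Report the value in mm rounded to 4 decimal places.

seg 1 [0°–210.9°] cycloidal, h=28: full span → s += 28 → s = 28.0000
seg 2 [210.9°–275.6°] simple-harmonic, h=-12: full span → s += -12 → s = 16.0000
seg 3 [275.6°–360°] cycloidal, h=29: θ=294.2° here. β=18.6, B=84.4. 29·(0.2204 − sin(2π·0.2204)/(2π)) = 1.8552 → s = 17.8552

17.8552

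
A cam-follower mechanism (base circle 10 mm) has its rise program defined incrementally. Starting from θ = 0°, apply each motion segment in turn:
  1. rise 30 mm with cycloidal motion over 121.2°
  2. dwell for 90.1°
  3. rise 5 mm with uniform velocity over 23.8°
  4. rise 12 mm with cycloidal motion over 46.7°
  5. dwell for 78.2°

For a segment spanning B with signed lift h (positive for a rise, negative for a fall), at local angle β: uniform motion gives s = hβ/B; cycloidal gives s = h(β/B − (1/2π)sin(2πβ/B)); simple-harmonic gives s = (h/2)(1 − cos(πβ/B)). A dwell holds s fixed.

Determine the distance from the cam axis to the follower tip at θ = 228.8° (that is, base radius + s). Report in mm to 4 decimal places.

seg 1 [0°–121.2°] cycloidal, h=30: full span → s += 30 → s = 30.0000
seg 2 [121.2°–211.3°] dwell: s stays 30.0000
seg 3 [211.3°–235.1°] uniform, h=5: θ=228.8° here. β=17.5, B=23.8. 5·17.5/23.8 = 3.6765 → s = 33.6765
radial distance = base radius + s = 10 + 33.6765 = 43.6765

43.6765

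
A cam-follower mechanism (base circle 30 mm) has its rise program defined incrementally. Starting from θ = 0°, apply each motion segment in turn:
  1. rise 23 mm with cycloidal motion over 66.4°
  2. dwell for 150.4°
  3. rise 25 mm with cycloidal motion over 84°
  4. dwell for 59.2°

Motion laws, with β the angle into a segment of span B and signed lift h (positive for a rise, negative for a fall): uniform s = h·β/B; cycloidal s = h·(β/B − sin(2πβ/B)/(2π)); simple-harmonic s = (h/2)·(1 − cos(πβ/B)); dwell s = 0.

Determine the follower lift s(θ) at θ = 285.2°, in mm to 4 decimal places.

seg 1 [0°–66.4°] cycloidal, h=23: full span → s += 23 → s = 23.0000
seg 2 [66.4°–216.8°] dwell: s stays 23.0000
seg 3 [216.8°–300.8°] cycloidal, h=25: θ=285.2° here. β=68.4, B=84. 25·(0.8143 − sin(2π·0.8143)/(2π)) = 24.0158 → s = 47.0158

47.0158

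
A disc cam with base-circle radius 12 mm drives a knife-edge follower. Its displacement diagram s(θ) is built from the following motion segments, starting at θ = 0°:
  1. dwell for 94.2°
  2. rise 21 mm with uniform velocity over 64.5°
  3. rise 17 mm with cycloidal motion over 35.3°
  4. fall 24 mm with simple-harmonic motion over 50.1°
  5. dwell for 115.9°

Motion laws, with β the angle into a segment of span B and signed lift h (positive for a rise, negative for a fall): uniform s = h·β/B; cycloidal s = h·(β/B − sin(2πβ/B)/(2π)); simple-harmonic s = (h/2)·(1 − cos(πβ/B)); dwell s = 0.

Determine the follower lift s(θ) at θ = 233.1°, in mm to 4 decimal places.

seg 1 [0°–94.2°] dwell: s stays 0.0000
seg 2 [94.2°–158.7°] uniform, h=21: full span → s += 21 → s = 21.0000
seg 3 [158.7°–194°] cycloidal, h=17: full span → s += 17 → s = 38.0000
seg 4 [194°–244.1°] simple-harmonic, h=-24: θ=233.1° here. β=39.1, B=50.1. -24/2·(1 − cos(π·0.7804)) = -21.2567 → s = 16.7433

16.7433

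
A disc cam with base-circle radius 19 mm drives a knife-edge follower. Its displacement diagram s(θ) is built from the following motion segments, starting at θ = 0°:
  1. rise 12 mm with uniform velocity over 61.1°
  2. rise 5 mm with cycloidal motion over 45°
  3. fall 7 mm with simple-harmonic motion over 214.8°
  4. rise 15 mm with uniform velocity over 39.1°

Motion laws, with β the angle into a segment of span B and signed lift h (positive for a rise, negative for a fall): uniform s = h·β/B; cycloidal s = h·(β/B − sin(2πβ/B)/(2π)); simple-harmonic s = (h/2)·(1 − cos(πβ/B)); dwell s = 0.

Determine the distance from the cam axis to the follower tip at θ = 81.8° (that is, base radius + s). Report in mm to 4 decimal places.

seg 1 [0°–61.1°] uniform, h=12: full span → s += 12 → s = 12.0000
seg 2 [61.1°–106.1°] cycloidal, h=5: θ=81.8° here. β=20.7, B=45. 5·(0.4600 − sin(2π·0.4600)/(2π)) = 2.1021 → s = 14.1021
radial distance = base radius + s = 19 + 14.1021 = 33.1021

33.1021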